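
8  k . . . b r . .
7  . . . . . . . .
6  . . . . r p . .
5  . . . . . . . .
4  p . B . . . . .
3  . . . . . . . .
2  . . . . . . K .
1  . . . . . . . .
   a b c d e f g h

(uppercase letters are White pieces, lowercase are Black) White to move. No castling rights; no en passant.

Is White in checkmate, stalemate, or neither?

neither

White to move; white king on g2.
In check: no.
Legal moves for White: Bxe6, Ba6, Bd5+, Bb5, Bd3, Bb3, Be2, Ba2, Bf1, Kh3, Kg3, Kf3, Kh2, Kf2, Kh1, Kg1, Kf1.
White has 17 legal moves and is not in check → neither.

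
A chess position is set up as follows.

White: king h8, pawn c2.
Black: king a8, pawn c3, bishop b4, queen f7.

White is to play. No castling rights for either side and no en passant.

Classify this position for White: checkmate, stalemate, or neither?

stalemate

White to move; white king on h8.
In check: no.
King squares — g7: attacked by Qf7; h7: attacked by Qf7; g8: attacked by Qf7.
Legal moves for White: none.
Not in check and no legal moves → stalemate.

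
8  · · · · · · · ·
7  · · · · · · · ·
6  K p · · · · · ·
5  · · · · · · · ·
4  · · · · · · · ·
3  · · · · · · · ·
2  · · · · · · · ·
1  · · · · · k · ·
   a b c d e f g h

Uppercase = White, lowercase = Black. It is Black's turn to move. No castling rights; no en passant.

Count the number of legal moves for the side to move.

Black to move; king on f1.
In check: no.
Legal moves: Kg2, Kf2, Ke2, Kg1, Ke1, b5.
Count: 6.

6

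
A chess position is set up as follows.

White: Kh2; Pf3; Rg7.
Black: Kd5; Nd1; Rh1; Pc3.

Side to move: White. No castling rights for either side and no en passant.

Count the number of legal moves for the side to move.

3

White to move; king on h2.
In check: yes, from the black rook on h1.
Legal moves: Kg3, Kg2, Kxh1.
Count: 3.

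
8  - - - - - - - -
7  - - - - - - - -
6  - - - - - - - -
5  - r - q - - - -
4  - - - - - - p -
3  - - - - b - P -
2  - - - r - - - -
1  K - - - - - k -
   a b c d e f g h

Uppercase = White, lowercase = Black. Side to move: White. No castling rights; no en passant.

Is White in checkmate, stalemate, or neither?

stalemate

White to move; white king on a1.
In check: no.
King squares — b1: attacked by Rb5; a2: attacked by Rd2; b2: attacked by Rd2.
Legal moves for White: none.
Not in check and no legal moves → stalemate.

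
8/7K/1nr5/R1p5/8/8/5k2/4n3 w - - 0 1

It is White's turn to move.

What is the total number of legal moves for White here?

White to move; king on h7.
In check: no.
Legal moves: Kh8, Kg8, Kg7, Ra8, Ra7, Ra6, Rxc5, Rb5, Ra4, Ra3, Ra2+, Ra1.
Count: 12.

12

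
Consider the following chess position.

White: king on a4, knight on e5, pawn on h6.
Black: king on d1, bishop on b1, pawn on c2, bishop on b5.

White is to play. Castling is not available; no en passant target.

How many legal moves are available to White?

White to move; king on a4.
In check: yes, from the black bishop on b5.
Legal moves: Kxb5, Ka5, Kb4, Kb3, Ka3.
Count: 5.

5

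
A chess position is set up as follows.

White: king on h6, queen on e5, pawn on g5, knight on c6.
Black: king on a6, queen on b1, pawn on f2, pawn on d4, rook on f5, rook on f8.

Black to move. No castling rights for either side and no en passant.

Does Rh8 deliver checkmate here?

After Rh8: white king on h6; in check: yes, from the black rook on h8.
White has 3 legal replies: Kg7, Kg6, Qxh8.
In check but a legal move exists → not checkmate.

no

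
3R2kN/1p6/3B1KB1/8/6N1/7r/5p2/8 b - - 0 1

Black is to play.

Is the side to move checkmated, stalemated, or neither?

checkmate

Black to move; black king on g8.
In check: yes, from the white rook on d8.
King squares — f7: attacked by Kf6; g7: attacked by Kf6; h7: attacked by Bg6; f8: attacked by Bd6; h8: attacked by Rd8.
Legal moves for Black: none.
In check with no legal moves → checkmate.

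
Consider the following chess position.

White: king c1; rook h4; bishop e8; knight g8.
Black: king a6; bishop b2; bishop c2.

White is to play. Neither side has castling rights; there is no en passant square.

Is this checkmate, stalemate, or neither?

neither

White to move; white king on c1.
In check: yes, from the black bishop on b2.
Legal moves for White: Kd2, Kxc2, Kxb2.
White is in check but has 3 legal moves → neither.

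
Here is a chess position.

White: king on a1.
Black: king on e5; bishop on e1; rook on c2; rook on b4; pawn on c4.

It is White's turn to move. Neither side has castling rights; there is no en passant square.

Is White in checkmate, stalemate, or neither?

stalemate

White to move; white king on a1.
In check: no.
King squares — b1: attacked by Rb4; a2: attacked by Rc2; b2: attacked by Rc2.
Legal moves for White: none.
Not in check and no legal moves → stalemate.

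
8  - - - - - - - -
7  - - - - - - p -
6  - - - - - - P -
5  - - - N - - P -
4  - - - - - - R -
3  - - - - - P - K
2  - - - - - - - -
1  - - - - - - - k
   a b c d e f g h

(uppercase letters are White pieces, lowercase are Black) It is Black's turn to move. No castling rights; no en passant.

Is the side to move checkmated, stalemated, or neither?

Black to move; black king on h1.
In check: no.
King squares — g1: attacked by Rg4; g2: attacked by Kh3; h2: attacked by Kh3.
Legal moves for Black: none.
Not in check and no legal moves → stalemate.

stalemate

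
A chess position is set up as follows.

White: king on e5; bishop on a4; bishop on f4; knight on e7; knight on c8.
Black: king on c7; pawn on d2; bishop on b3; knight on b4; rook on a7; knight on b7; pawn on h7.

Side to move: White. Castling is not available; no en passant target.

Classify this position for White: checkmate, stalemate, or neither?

neither

White to move; white king on e5.
In check: no.
Legal moves for White include: Nxa7, Nd6, Nb6, Ng8, Ng6, Nc6, Nf5, Nd5+, Kf6+, Kf5+, Ke4+, Kd4+, Bh6, Bg5, Bg3, Be3, Bh2, Bxd2, ... (list truncated; more exist).
White has legal moves and is not in check → neither.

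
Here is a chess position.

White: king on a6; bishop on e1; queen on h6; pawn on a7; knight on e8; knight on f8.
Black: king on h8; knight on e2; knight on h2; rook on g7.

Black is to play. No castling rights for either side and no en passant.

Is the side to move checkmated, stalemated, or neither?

neither

Black to move; black king on h8.
In check: yes, from the white queen on h6.
King squares — g7: own rook; h7: attacked by Qh6; g8: available.
Legal moves for Black: Kg8, Rh7.
Black is in check but has 2 legal moves → neither.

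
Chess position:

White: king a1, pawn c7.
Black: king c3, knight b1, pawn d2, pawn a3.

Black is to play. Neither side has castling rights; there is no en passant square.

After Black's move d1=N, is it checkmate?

no

After d1=N: white king on a1; in check: no.
White is not in check, so this cannot be checkmate.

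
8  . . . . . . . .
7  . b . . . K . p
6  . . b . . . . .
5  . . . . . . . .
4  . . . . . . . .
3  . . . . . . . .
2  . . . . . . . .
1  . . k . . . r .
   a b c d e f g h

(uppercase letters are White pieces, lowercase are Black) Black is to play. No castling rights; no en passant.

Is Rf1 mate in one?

no

After Rf1: white king on f7; in check: yes, from the black rook on f1.
White has 4 legal replies: Kg8, Kg7, Ke7, Ke6.
In check but a legal move exists → not checkmate.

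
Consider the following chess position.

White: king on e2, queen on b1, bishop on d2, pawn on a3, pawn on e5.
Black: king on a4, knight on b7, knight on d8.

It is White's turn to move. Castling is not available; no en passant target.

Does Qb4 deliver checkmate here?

yes

After Qb4: black king on a4; in check: yes, from the white queen on b4.
King squares — a3: attacked by Qb4; b3: attacked by Qb4; b4: attacked by Bd2; a5: attacked by Qb4; b5: attacked by Qb4.
Black has no legal moves → checkmate.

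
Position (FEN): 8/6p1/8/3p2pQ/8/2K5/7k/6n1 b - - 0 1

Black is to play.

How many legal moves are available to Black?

3

Black to move; king on h2.
In check: yes, from the white queen on h5.
Legal moves: Kg3, Kg2, Nh3.
Count: 3.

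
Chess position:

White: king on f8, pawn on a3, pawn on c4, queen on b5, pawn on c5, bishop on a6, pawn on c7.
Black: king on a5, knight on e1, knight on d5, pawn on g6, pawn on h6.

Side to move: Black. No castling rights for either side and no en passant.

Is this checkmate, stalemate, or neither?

Black to move; black king on a5.
In check: yes, from the white queen on b5.
King squares — a4: attacked by Qb5; b4: attacked by Pa3; b5: attacked by Pc4; a6: attacked by Qb5; b6: attacked by Qb5.
Legal moves for Black: none.
In check with no legal moves → checkmate.

checkmate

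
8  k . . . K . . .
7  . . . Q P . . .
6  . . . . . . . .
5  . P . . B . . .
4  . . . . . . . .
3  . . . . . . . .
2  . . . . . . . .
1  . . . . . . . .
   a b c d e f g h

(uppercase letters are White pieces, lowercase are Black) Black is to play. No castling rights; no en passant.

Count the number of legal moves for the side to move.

Black to move; king on a8.
In check: no.
Legal moves: none.
Count: 0.

0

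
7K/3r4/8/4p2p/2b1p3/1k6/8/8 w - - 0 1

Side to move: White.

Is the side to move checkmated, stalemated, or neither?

White to move; white king on h8.
In check: no.
King squares — g7: attacked by Rd7; h7: attacked by Rd7; g8: attacked by Bc4.
Legal moves for White: none.
Not in check and no legal moves → stalemate.

stalemate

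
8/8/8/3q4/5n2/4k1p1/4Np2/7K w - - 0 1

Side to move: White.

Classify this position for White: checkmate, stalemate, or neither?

White to move; white king on h1.
In check: yes, from the black queen on d5.
King squares — g1: attacked by Pf2; g2: attacked by Nf4; h2: attacked by Pg3.
Legal moves for White: none.
In check with no legal moves → checkmate.

checkmate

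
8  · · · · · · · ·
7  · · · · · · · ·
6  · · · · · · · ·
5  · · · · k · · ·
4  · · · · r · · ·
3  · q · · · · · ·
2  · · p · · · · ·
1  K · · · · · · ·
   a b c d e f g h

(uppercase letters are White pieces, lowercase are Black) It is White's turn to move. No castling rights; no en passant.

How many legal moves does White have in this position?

White to move; king on a1.
In check: no.
Legal moves: none.
Count: 0.

0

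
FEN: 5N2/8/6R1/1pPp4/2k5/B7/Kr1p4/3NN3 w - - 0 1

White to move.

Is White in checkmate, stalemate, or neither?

White to move; white king on a2.
In check: yes, from the black rook on b2.
Legal moves for White: Kxb2, Ka1, Bxb2, Nxb2+.
White is in check but has 4 legal moves → neither.

neither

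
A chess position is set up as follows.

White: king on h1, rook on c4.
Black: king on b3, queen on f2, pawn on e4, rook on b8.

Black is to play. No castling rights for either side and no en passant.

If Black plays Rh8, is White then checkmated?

yes

After Rh8: white king on h1; in check: yes, from the black rook on h8.
King squares — g1: attacked by Qf2; g2: attacked by Qf2; h2: attacked by Qf2.
White has no legal moves → checkmate.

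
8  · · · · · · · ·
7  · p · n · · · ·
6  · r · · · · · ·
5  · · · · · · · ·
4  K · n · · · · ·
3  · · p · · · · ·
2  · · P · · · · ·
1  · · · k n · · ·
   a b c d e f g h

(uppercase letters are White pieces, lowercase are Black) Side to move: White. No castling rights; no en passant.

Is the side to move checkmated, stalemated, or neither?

White to move; white king on a4.
In check: no.
King squares — a3: attacked by Nc4; b3: attacked by Rb6; b4: attacked by Rb6; a5: attacked by Nc4; b5: attacked by Rb6.
Legal moves for White: none.
Not in check and no legal moves → stalemate.

stalemate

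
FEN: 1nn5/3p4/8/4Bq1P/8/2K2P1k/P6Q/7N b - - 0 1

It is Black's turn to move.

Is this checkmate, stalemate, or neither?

checkmate

Black to move; black king on h3.
In check: yes, from the white queen on h2.
King squares — g2: attacked by Qh2; h2: attacked by Be5; g3: attacked by Nh1; g4: attacked by Pf3; h4: attacked by Qh2.
Legal moves for Black: none.
In check with no legal moves → checkmate.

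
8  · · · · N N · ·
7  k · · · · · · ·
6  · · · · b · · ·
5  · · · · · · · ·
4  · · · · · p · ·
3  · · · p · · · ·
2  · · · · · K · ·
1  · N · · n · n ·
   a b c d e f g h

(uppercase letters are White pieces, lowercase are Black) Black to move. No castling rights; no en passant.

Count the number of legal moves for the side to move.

24

Black to move; king on a7.
In check: no.
Legal moves: Kb8, Ka8, Kb7, Kb6, Ka6, Bg8, Bc8, Bf7, Bd7, Bf5, Bd5, Bg4, Bc4, Bh3, Bb3, Ba2, Nh3+, Ngf3, Ne2, Nef3, Ng2, Nc2, f3, d2.
Count: 24.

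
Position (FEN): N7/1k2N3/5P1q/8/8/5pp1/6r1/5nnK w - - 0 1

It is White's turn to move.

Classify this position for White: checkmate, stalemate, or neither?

White to move; white king on h1.
In check: yes, from the black queen on h6.
King squares — g1: attacked by Rg2; g2: attacked by Pf3; h2: attacked by Nf1.
Legal moves for White: none.
In check with no legal moves → checkmate.

checkmate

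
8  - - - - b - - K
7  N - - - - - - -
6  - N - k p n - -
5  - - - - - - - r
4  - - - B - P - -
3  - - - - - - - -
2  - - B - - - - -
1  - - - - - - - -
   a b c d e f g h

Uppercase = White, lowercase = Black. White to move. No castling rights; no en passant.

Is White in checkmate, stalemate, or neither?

neither

White to move; white king on h8.
In check: yes, from the black rook on h5.
Legal moves for White: Kg7, Bh7.
White is in check but has 2 legal moves → neither.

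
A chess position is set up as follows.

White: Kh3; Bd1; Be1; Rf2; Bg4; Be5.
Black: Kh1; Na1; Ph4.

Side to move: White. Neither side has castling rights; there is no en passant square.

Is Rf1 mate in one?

After Rf1: black king on h1; in check: yes, from the white rook on f1.
King squares — g1: attacked by Rf1; g2: attacked by Kh3; h2: attacked by Kh3.
Black has no legal moves → checkmate.

yes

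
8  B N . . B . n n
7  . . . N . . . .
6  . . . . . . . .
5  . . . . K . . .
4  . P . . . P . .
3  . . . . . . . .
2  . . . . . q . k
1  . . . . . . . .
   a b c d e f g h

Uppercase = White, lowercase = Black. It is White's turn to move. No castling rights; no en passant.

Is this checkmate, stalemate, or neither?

White to move; white king on e5.
In check: no.
Legal moves for White include: Bf7, Bg6, Bh5, Nc6, Na6, Bb7, Bc6, Bd5, Be4, Bf3, Bg2, Bh1, Nf8, Nf6, Nb6, Nc5, Ke6, Kd6, ... (list truncated; more exist).
White has legal moves and is not in check → neither.

neither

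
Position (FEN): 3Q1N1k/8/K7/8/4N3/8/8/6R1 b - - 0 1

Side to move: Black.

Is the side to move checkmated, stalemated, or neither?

Black to move; black king on h8.
In check: no.
King squares — g7: attacked by Rg1; h7: attacked by Nf8; g8: attacked by Rg1.
Legal moves for Black: none.
Not in check and no legal moves → stalemate.

stalemate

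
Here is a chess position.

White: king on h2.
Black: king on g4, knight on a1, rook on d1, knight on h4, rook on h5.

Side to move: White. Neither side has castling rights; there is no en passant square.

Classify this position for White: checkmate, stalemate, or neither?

White to move; white king on h2.
In check: no.
King squares — g1: attacked by Rd1; h1: attacked by Rd1; g2: attacked by Nh4; g3: attacked by Kg4; h3: attacked by Kg4.
Legal moves for White: none.
Not in check and no legal moves → stalemate.

stalemate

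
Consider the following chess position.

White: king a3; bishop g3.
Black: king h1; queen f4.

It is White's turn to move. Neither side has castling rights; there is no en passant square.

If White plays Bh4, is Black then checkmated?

no

After Bh4: black king on h1; in check: no.
Black is not in check, so this cannot be checkmate.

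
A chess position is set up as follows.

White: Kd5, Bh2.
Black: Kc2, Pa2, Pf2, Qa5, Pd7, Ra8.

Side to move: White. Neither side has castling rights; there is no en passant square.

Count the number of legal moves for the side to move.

White to move; king on d5.
In check: yes, from the black queen on a5.
Legal moves: Kd6, Ke4, Kd4, Kc4.
Count: 4.

4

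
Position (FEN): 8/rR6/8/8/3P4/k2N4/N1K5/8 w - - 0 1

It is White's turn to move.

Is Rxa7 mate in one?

After Rxa7: black king on a3; in check: yes, from the white rook on a7.
King squares — a2: attacked by Ra7; b2: attacked by Kc2; b3: attacked by Kc2; a4: attacked by Ra7; b4: attacked by Na2.
Black has no legal moves → checkmate.

yes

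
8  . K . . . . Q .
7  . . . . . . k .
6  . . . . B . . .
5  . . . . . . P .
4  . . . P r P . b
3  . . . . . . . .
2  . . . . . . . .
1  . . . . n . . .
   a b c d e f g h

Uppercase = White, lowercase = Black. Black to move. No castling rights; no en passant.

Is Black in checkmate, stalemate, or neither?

checkmate

Black to move; black king on g7.
In check: yes, from the white queen on g8.
King squares — f6: attacked by Pg5; g6: attacked by Qg8; h6: attacked by Pg5; f7: attacked by Be6; h7: attacked by Qg8; f8: attacked by Qg8; g8: attacked by Be6; h8: attacked by Qg8.
Legal moves for Black: none.
In check with no legal moves → checkmate.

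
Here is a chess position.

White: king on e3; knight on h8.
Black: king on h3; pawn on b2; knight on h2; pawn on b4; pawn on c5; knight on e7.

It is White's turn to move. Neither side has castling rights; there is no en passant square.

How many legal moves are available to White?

8

White to move; king on e3.
In check: no.
Legal moves: Nf7, Ng6, Kf4, Ke4, Kd3, Kf2, Ke2, Kd2.
Count: 8.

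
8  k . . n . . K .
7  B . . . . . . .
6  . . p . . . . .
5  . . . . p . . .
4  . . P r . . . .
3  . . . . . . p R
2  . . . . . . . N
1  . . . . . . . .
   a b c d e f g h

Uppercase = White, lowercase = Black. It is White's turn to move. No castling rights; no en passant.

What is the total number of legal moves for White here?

18

White to move; king on g8.
In check: no.
Legal moves: Kh8, Kf8, Kh7, Kg7, Bb8, Bb6, Bc5, Bxd4, Rh8, Rh7, Rh6, Rh5, Rh4, Rxg3, Ng4, Nf3, Nf1, c5.
Count: 18.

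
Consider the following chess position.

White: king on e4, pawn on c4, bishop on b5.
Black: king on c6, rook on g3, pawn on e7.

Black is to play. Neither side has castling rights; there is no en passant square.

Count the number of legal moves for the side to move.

5

Black to move; king on c6.
In check: yes, from the white bishop on b5.
Legal moves: Kc7, Kb7, Kd6, Kb6, Kc5.
Count: 5.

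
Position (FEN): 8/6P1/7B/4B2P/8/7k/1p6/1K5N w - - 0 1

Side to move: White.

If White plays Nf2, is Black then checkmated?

no

After Nf2: black king on h3; in check: yes, from the white knight on f2.
Black has 2 legal replies: Kh4, Kg2.
In check but a legal move exists → not checkmate.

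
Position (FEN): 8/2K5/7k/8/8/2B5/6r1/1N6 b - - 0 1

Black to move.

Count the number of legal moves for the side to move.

18

Black to move; king on h6.
In check: no.
Legal moves: Kh7, Kg6, Kh5, Kg5, Rg8, Rg7+, Rg6, Rg5, Rg4, Rg3, Rh2, Rf2, Re2, Rd2, Rc2, Rb2, Ra2, Rg1.
Count: 18.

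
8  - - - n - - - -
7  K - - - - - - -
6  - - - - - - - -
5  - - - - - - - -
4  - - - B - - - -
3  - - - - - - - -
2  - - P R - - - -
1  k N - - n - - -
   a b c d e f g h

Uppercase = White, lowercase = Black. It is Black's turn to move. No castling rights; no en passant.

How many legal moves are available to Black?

2

Black to move; king on a1.
In check: yes, from the white bishop on d4.
Legal moves: Ka2, Kxb1.
Count: 2.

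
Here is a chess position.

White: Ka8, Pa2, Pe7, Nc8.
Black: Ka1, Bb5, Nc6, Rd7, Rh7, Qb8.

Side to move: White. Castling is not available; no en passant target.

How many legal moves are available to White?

White to move; king on a8.
In check: yes, from the black queen on b8.
Legal moves: none.
Count: 0.

0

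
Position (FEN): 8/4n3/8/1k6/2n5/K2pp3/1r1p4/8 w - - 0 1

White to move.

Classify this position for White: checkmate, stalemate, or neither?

White to move; white king on a3.
In check: yes, from the black knight on c4.
King squares — a2: attacked by Rb2; b2: attacked by Nc4; b3: attacked by Rb2; a4: attacked by Kb5; b4: attacked by Rb2.
Legal moves for White: none.
In check with no legal moves → checkmate.

checkmate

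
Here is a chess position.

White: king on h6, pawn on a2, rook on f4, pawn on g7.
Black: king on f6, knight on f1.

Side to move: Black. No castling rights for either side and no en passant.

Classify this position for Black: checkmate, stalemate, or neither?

Black to move; black king on f6.
In check: yes, from the white rook on f4.
Legal moves for Black: Ke7, Ke6, Ke5.
Black is in check but has 3 legal moves → neither.

neither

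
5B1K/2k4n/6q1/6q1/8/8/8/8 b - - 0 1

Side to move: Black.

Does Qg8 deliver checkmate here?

yes

After Qg8: white king on h8; in check: yes, from the black queen on g8.
King squares — g7: attacked by Qg5; h7: attacked by Qg8; g8: attacked by Qg5.
White has no legal moves → checkmate.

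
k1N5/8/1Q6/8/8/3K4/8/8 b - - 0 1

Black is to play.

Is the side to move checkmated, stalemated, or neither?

stalemate

Black to move; black king on a8.
In check: no.
King squares — a7: attacked by Qb6; b7: attacked by Qb6; b8: attacked by Qb6.
Legal moves for Black: none.
Not in check and no legal moves → stalemate.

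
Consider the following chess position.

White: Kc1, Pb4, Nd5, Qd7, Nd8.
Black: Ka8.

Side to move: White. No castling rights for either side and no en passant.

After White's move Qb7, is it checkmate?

yes

After Qb7: black king on a8; in check: yes, from the white queen on b7.
King squares — a7: attacked by Qb7; b7: attacked by Nd8; b8: attacked by Qb7.
Black has no legal moves → checkmate.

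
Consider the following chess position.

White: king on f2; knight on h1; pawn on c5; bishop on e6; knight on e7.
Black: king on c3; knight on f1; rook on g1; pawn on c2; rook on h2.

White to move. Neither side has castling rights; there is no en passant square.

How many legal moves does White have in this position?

White to move; king on f2.
In check: yes, from the black rook on h2.
Legal moves: Kf3, Kxg1, Ke1.
Count: 3.

3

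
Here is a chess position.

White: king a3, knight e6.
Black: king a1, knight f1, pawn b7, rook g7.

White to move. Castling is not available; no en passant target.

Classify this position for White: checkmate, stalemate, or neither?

neither

White to move; white king on a3.
In check: no.
Legal moves for White: Nf8, Nd8, Nxg7, Nc7, Ng5, Nc5, Nf4, Nd4, Kb4, Ka4, Kb3.
White has 11 legal moves and is not in check → neither.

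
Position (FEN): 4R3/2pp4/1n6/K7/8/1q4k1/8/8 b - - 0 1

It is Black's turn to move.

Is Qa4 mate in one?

yes

After Qa4: white king on a5; in check: yes, from the black queen on a4.
King squares — a4: attacked by Nb6; b4: attacked by Qa4; b5: attacked by Qa4; a6: attacked by Qa4; b6: attacked by Pc7.
White has no legal moves → checkmate.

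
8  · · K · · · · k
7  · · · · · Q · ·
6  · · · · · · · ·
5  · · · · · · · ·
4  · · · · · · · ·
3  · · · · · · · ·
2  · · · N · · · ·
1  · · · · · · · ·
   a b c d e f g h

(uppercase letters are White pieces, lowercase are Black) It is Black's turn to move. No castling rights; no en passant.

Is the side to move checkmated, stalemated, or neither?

stalemate

Black to move; black king on h8.
In check: no.
King squares — g7: attacked by Qf7; h7: attacked by Qf7; g8: attacked by Qf7.
Legal moves for Black: none.
Not in check and no legal moves → stalemate.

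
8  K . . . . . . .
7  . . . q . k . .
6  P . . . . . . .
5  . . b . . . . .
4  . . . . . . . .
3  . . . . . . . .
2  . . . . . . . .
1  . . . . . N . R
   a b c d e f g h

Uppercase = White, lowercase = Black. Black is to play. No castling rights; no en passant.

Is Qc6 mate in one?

no

After Qc6: white king on a8; in check: yes, from the black queen on c6.
White has 1 legal reply: Kb8.
In check but a legal move exists → not checkmate.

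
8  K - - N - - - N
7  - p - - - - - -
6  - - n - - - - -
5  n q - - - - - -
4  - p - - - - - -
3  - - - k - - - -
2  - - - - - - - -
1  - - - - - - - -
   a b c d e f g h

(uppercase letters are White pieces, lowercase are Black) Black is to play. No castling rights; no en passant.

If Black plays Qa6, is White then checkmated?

yes

After Qa6: white king on a8; in check: yes, from the black queen on a6.
King squares — a7: attacked by Qa6; b7: attacked by Na5; b8: attacked by Nc6.
White has no legal moves → checkmate.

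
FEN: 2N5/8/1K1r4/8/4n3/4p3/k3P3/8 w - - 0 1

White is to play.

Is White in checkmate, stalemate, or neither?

White to move; white king on b6.
In check: yes, from the black rook on d6.
King squares — a5: available; b5: available; c5: attacked by Ne4; a6: attacked by Rd6; c6: attacked by Rd6; a7: available; b7: available; c7: available.
Legal moves for White: Kc7, Kb7, Ka7, Kb5, Ka5, Nxd6.
White is in check but has 6 legal moves → neither.

neither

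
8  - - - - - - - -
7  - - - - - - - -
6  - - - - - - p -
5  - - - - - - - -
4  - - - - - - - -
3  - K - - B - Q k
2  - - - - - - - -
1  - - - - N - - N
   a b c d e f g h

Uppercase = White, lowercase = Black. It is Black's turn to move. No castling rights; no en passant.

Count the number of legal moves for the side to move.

Black to move; king on h3.
In check: yes, from the white queen on g3.
Legal moves: none.
Count: 0.

0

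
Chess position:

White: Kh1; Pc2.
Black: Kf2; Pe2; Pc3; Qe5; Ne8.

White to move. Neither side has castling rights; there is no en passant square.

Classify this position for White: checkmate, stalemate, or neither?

stalemate

White to move; white king on h1.
In check: no.
King squares — g1: attacked by Kf2; g2: attacked by Kf2; h2: attacked by Qe5.
Legal moves for White: none.
Not in check and no legal moves → stalemate.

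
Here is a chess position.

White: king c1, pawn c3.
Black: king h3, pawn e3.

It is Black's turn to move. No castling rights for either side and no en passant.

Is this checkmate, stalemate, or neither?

Black to move; black king on h3.
In check: no.
Legal moves for Black: Kh4, Kg4, Kg3, Kh2, Kg2, e2.
Black has 6 legal moves and is not in check → neither.

neither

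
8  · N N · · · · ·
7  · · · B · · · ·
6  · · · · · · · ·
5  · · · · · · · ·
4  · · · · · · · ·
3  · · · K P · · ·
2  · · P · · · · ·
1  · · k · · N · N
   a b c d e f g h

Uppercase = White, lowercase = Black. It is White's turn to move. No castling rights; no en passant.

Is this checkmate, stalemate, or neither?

neither

White to move; white king on d3.
In check: no.
Legal moves for White include: Ne7, Na7, Nd6, Nb6, Nc6, Na6, Be8, Be6, Bc6, Bf5, Bb5, Bg4, Ba4, Bh3, Ke4, Kd4, Kc4, Kc3, ... (list truncated; more exist).
White has legal moves and is not in check → neither.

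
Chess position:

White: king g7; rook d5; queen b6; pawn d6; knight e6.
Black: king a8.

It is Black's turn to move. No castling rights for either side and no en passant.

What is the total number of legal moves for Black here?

Black to move; king on a8.
In check: no.
Legal moves: none.
Count: 0.

0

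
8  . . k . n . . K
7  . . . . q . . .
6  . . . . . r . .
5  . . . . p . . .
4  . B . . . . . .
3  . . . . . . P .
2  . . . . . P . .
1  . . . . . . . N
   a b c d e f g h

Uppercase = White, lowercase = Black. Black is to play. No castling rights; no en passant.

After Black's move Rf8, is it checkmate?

yes

After Rf8: white king on h8; in check: yes, from the black rook on f8.
King squares — g7: attacked by Qe7; h7: attacked by Qe7; g8: attacked by Rf8.
White has no legal moves → checkmate.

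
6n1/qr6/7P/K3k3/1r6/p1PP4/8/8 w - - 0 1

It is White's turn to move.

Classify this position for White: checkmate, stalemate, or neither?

checkmate

White to move; white king on a5.
In check: yes, from the black queen on a7.
King squares — a4: attacked by Rb4; b4: attacked by Rb7; b5: attacked by Rb4; a6: attacked by Qa7; b6: attacked by Rb4.
Legal moves for White: none.
In check with no legal moves → checkmate.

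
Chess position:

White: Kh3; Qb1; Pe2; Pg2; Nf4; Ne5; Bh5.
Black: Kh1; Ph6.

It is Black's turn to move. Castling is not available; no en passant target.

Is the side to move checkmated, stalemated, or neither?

Black to move; black king on h1.
In check: yes, from the white queen on b1.
King squares — g1: attacked by Qb1; g2: attacked by Kh3; h2: attacked by Kh3.
Legal moves for Black: none.
In check with no legal moves → checkmate.

checkmate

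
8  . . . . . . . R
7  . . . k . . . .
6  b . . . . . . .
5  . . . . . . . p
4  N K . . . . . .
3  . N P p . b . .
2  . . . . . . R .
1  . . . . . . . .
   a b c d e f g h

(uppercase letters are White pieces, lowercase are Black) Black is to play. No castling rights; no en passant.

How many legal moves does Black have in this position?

Black to move; king on d7.
In check: no.
Legal moves: Ke7, Kc7, Ke6, Kd6, Kc6, Bc8, Bab7, Bb5, Bc4, Ba8, Bfb7, Bc6, Bd5, Bg4, Be4, Bxg2, Be2, Bd1, h4, d2.
Count: 20.

20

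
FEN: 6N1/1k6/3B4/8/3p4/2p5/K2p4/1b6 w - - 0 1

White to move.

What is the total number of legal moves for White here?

4

White to move; king on a2.
In check: yes, from the black bishop on b1.
Legal moves: Kb3, Ka3, Kxb1, Ka1.
Count: 4.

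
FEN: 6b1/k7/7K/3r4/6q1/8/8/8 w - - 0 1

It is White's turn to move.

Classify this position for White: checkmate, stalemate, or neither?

White to move; white king on h6.
In check: no.
King squares — g5: attacked by Qg4; h5: attacked by Qg4; g6: attacked by Qg4; g7: attacked by Qg4; h7: attacked by Bg8.
Legal moves for White: none.
Not in check and no legal moves → stalemate.

stalemate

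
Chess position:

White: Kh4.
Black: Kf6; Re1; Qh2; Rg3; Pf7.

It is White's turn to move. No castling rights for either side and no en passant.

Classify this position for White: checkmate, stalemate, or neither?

checkmate

White to move; white king on h4.
In check: yes, from the black queen on h2.
King squares — g3: attacked by Qh2; h3: attacked by Qh2; g4: attacked by Rg3; g5: attacked by Rg3; h5: attacked by Qh2.
Legal moves for White: none.
In check with no legal moves → checkmate.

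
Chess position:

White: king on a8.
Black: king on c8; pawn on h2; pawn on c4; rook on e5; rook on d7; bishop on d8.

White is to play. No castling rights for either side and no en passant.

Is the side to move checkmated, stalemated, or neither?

White to move; white king on a8.
In check: no.
King squares — a7: attacked by Rd7; b7: attacked by Rd7; b8: attacked by Kc8.
Legal moves for White: none.
Not in check and no legal moves → stalemate.

stalemate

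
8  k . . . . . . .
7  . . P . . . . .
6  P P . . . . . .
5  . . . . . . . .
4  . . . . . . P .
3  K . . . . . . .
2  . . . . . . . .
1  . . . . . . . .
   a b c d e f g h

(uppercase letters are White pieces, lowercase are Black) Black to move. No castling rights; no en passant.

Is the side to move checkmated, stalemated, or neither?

stalemate

Black to move; black king on a8.
In check: no.
King squares — a7: attacked by Pb6; b7: attacked by Pa6; b8: attacked by Pc7.
Legal moves for Black: none.
Not in check and no legal moves → stalemate.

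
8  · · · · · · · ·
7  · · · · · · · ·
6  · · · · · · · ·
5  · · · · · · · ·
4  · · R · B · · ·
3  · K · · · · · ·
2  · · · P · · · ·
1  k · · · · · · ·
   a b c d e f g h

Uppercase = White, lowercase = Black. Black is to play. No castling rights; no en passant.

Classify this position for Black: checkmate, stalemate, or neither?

Black to move; black king on a1.
In check: no.
King squares — b1: attacked by Be4; a2: attacked by Kb3; b2: attacked by Kb3.
Legal moves for Black: none.
Not in check and no legal moves → stalemate.

stalemate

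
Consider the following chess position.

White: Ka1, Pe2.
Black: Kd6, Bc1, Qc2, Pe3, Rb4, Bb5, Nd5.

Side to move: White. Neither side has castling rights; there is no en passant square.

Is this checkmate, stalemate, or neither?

stalemate

White to move; white king on a1.
In check: no.
King squares — b1: attacked by Qc2; a2: attacked by Qc2; b2: attacked by Bc1.
Legal moves for White: none.
Not in check and no legal moves → stalemate.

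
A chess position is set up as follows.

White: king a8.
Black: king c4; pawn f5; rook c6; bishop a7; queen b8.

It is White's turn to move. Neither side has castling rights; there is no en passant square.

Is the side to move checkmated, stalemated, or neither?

checkmate

White to move; white king on a8.
In check: yes, from the black queen on b8.
King squares — a7: attacked by Qb8; b7: attacked by Qb8; b8: attacked by Ba7.
Legal moves for White: none.
In check with no legal moves → checkmate.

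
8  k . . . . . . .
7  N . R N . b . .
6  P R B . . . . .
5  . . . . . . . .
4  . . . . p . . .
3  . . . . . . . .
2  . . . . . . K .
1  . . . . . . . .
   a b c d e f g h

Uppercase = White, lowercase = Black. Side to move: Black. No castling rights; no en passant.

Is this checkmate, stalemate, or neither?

checkmate

Black to move; black king on a8.
In check: yes, from the white bishop on c6.
King squares — a7: attacked by Rc7; b7: attacked by Pa6; b8: attacked by Rb6.
Legal moves for Black: none.
In check with no legal moves → checkmate.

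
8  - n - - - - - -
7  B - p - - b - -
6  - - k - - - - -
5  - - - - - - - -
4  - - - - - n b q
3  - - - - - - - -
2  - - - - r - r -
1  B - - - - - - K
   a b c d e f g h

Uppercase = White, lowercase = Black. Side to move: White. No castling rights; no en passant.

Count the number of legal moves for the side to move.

0

White to move; king on h1.
In check: yes, from the black queen on h4.
Legal moves: none.
Count: 0.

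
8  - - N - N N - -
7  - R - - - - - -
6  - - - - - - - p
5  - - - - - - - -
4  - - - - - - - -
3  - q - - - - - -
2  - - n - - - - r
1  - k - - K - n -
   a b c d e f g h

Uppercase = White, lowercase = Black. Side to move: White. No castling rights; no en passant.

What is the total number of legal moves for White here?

2

White to move; king on e1.
In check: yes, from the black knight on c2.
Legal moves: Kf1, Kd1.
Count: 2.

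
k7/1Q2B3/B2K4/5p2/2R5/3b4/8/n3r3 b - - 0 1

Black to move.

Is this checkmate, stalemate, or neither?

Black to move; black king on a8.
In check: yes, from the white queen on b7.
King squares — a7: attacked by Qb7; b7: attacked by Ba6; b8: attacked by Qb7.
Legal moves for Black: none.
In check with no legal moves → checkmate.

checkmate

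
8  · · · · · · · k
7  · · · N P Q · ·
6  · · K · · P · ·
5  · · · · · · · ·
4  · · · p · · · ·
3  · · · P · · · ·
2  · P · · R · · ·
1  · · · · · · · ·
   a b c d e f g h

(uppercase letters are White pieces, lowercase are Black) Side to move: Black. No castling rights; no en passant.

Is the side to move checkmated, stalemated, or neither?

stalemate

Black to move; black king on h8.
In check: no.
King squares — g7: attacked by Pf6; h7: attacked by Qf7; g8: attacked by Qf7.
Legal moves for Black: none.
Not in check and no legal moves → stalemate.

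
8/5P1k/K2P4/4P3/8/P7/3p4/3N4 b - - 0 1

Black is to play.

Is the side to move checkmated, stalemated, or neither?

Black to move; black king on h7.
In check: no.
Legal moves for Black: Kh8, Kg7, Kh6, Kg6.
Black has 4 legal moves and is not in check → neither.

neither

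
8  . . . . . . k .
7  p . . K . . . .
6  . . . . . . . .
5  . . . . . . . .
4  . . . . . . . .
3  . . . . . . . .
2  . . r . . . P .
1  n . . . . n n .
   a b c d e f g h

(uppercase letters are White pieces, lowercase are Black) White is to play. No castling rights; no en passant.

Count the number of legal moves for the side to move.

7

White to move; king on d7.
In check: no.
Legal moves: Ke8, Kd8, Ke7, Ke6, Kd6, g3, g4.
Count: 7.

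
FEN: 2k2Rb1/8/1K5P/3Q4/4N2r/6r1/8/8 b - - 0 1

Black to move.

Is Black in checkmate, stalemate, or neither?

Black to move; black king on c8.
In check: yes, from the white rook on f8.
King squares — b7: attacked by Qd5; c7: attacked by Kb6; d7: attacked by Qd5; b8: attacked by Rf8; d8: attacked by Qd5.
Legal moves for Black: none.
In check with no legal moves → checkmate.

checkmate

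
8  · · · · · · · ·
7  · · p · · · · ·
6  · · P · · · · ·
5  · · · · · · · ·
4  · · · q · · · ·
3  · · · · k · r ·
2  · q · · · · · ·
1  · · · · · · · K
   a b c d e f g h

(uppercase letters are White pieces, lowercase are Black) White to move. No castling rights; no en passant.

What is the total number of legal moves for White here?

0

White to move; king on h1.
In check: no.
Legal moves: none.
Count: 0.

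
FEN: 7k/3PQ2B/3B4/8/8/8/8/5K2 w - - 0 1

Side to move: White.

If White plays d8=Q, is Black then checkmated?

After d8=Q: black king on h8; in check: yes, from the white queen on d8.
King squares — g7: attacked by Qe7; h7: attacked by Qe7; g8: attacked by Bh7.
Black has no legal moves → checkmate.

yes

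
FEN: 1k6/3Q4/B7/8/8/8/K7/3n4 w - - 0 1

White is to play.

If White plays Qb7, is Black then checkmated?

yes

After Qb7: black king on b8; in check: yes, from the white queen on b7.
King squares — a7: attacked by Qb7; b7: attacked by Ba6; c7: attacked by Qb7; a8: attacked by Qb7; c8: attacked by Qb7.
Black has no legal moves → checkmate.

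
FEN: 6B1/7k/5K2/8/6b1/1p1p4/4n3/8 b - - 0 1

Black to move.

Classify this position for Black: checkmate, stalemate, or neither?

neither

Black to move; black king on h7.
In check: yes, from the white bishop on g8.
Legal moves for Black: Kh8, Kxg8, Kh6.
Black is in check but has 3 legal moves → neither.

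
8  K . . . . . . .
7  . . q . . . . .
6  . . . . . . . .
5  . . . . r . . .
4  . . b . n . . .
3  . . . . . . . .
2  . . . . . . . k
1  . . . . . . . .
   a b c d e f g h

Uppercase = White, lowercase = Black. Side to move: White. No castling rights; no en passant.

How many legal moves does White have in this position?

White to move; king on a8.
In check: no.
Legal moves: none.
Count: 0.

0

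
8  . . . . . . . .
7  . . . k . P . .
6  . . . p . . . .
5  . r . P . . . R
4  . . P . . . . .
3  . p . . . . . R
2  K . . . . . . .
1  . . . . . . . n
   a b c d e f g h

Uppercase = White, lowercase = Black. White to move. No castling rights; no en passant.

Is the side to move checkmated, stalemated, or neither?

White to move; white king on a2.
In check: yes, from the black pawn on b3.
King squares — a1: available; b1: available; b2: available; a3: available; b3: attacked by Rb5.
Legal moves for White: Ka3, Kb2, Kb1, Ka1, Rxb3.
White is in check but has 5 legal moves → neither.

neither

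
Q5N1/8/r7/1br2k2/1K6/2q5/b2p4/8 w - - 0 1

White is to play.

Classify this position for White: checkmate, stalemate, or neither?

checkmate

White to move; white king on b4.
In check: yes, from the black queen on c3.
King squares — a3: attacked by Qc3; b3: attacked by Ba2; c3: attacked by Rc5; a4: attacked by Bb5; c4: attacked by Ba2; a5: attacked by Qc3; b5: attacked by Rc5; c5: attacked by Qc3.
Legal moves for White: none.
In check with no legal moves → checkmate.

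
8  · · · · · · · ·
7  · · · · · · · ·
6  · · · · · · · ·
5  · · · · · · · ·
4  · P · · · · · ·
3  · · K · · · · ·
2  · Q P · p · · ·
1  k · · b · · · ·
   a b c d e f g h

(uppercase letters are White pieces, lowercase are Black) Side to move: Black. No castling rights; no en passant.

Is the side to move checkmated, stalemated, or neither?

Black to move; black king on a1.
In check: yes, from the white queen on b2.
King squares — b1: attacked by Qb2; a2: attacked by Qb2; b2: attacked by Kc3.
Legal moves for Black: none.
In check with no legal moves → checkmate.

checkmate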